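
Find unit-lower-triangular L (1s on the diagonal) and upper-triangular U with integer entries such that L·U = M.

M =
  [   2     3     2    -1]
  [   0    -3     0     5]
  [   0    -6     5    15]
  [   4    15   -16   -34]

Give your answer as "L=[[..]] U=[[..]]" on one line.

L=[[1,0,0,0],[0,1,0,0],[0,2,1,0],[2,-3,-4,1]] U=[[2,3,2,-1],[0,-3,0,5],[0,0,5,5],[0,0,0,3]]

  r1 -= 0·r0 → [0,-3,0,5]
  r2 -= 0·r0 → [0,-6,5,15]
  r3 -= 2·r0 → [0,9,-20,-32]
  r2 -= 2·r1 → [0,0,5,5]
  r3 -= -3·r1 → [0,0,-20,-17]
  r3 -= -4·r2 → [0,0,0,3]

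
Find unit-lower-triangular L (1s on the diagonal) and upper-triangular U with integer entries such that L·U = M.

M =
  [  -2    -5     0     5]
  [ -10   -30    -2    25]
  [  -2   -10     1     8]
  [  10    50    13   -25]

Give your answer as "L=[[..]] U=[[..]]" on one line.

L=[[1,0,0,0],[5,1,0,0],[1,1,1,0],[-5,-5,1,1]] U=[[-2,-5,0,5],[0,-5,-2,0],[0,0,3,3],[0,0,0,-3]]

  R1 -= 5·R0 → [0,-5,-2,0]
  R2 -= 1·R0 → [0,-5,1,3]
  R3 -= -5·R0 → [0,25,13,0]
  R2 -= 1·R1 → [0,0,3,3]
  R3 -= -5·R1 → [0,0,3,0]
  R3 -= 1·R2 → [0,0,0,-3]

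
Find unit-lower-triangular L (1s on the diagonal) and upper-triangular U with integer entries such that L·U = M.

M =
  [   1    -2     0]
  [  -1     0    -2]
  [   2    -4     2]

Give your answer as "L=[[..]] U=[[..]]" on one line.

  R1 -= -1·R0 → [0,-2,-2]
  R2 -= 2·R0 → [0,0,2]
  R2 -= 0·R1 → [0,0,2]

L=[[1,0,0],[-1,1,0],[2,0,1]] U=[[1,-2,0],[0,-2,-2],[0,0,2]]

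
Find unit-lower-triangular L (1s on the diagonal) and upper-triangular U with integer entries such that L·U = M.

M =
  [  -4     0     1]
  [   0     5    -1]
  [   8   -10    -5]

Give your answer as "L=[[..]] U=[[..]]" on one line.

  R1 -= 0·R0 → [0,5,-1]
  R2 -= -2·R0 → [0,-10,-3]
  R2 -= -2·R1 → [0,0,-5]

L=[[1,0,0],[0,1,0],[-2,-2,1]] U=[[-4,0,1],[0,5,-1],[0,0,-5]]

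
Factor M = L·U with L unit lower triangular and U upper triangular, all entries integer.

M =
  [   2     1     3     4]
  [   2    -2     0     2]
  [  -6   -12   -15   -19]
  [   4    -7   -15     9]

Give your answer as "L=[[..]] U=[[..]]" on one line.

  row1 -= 1·row0 → [0,-3,-3,-2]
  row2 -= -3·row0 → [0,-9,-6,-7]
  row3 -= 2·row0 → [0,-9,-21,1]
  row2 -= 3·row1 → [0,0,3,-1]
  row3 -= 3·row1 → [0,0,-12,7]
  row3 -= -4·row2 → [0,0,0,3]

L=[[1,0,0,0],[1,1,0,0],[-3,3,1,0],[2,3,-4,1]] U=[[2,1,3,4],[0,-3,-3,-2],[0,0,3,-1],[0,0,0,3]]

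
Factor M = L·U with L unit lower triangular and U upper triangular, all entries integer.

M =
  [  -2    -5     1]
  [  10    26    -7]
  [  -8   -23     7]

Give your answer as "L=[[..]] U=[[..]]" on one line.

  row1 -= -5·row0 → [0,1,-2]
  row2 -= 4·row0 → [0,-3,3]
  row2 -= -3·row1 → [0,0,-3]

L=[[1,0,0],[-5,1,0],[4,-3,1]] U=[[-2,-5,1],[0,1,-2],[0,0,-3]]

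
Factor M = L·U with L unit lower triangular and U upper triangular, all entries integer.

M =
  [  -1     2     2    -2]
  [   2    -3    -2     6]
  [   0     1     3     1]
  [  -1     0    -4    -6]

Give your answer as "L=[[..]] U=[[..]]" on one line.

L=[[1,0,0,0],[-2,1,0,0],[0,1,1,0],[1,-2,-2,1]] U=[[-1,2,2,-2],[0,1,2,2],[0,0,1,-1],[0,0,0,-2]]

  R1 -= -2·R0 → [0,1,2,2]
  R2 -= 0·R0 → [0,1,3,1]
  R3 -= 1·R0 → [0,-2,-6,-4]
  R2 -= 1·R1 → [0,0,1,-1]
  R3 -= -2·R1 → [0,0,-2,0]
  R3 -= -2·R2 → [0,0,0,-2]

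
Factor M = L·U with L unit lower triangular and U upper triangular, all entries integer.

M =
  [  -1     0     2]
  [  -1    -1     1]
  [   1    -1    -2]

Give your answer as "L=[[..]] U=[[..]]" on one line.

L=[[1,0,0],[1,1,0],[-1,1,1]] U=[[-1,0,2],[0,-1,-1],[0,0,1]]

  r1 -= 1·r0 → [0,-1,-1]
  r2 -= -1·r0 → [0,-1,0]
  r2 -= 1·r1 → [0,0,1]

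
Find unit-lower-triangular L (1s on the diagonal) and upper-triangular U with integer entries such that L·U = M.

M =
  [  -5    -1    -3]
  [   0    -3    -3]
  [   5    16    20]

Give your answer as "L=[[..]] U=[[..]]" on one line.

  row1 -= 0·row0 → [0,-3,-3]
  row2 -= -1·row0 → [0,15,17]
  row2 -= -5·row1 → [0,0,2]

L=[[1,0,0],[0,1,0],[-1,-5,1]] U=[[-5,-1,-3],[0,-3,-3],[0,0,2]]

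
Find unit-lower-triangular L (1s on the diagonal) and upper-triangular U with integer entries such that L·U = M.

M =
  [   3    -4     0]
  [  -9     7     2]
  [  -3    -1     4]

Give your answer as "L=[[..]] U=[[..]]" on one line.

  R1 -= -3·R0 → [0,-5,2]
  R2 -= -1·R0 → [0,-5,4]
  R2 -= 1·R1 → [0,0,2]

L=[[1,0,0],[-3,1,0],[-1,1,1]] U=[[3,-4,0],[0,-5,2],[0,0,2]]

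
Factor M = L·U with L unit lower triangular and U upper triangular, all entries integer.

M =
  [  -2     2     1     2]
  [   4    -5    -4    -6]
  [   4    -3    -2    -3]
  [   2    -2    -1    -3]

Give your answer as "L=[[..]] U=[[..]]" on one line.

L=[[1,0,0,0],[-2,1,0,0],[-2,-1,1,0],[-1,0,0,1]] U=[[-2,2,1,2],[0,-1,-2,-2],[0,0,-2,-1],[0,0,0,-1]]

  R1 -= -2·R0 → [0,-1,-2,-2]
  R2 -= -2·R0 → [0,1,0,1]
  R3 -= -1·R0 → [0,0,0,-1]
  R2 -= -1·R1 → [0,0,-2,-1]
  R3 -= 0·R1 → [0,0,0,-1]
  R3 -= 0·R2 → [0,0,0,-1]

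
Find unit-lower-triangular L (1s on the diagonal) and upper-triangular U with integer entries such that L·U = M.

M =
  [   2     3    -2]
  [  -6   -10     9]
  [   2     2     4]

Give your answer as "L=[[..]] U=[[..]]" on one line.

L=[[1,0,0],[-3,1,0],[1,1,1]] U=[[2,3,-2],[0,-1,3],[0,0,3]]

  r1 -= -3·r0 → [0,-1,3]
  r2 -= 1·r0 → [0,-1,6]
  r2 -= 1·r1 → [0,0,3]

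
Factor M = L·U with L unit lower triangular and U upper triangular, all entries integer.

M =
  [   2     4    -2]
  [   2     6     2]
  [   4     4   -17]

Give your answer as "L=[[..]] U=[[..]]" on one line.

L=[[1,0,0],[1,1,0],[2,-2,1]] U=[[2,4,-2],[0,2,4],[0,0,-5]]

  R1 -= 1·R0 → [0,2,4]
  R2 -= 2·R0 → [0,-4,-13]
  R2 -= -2·R1 → [0,0,-5]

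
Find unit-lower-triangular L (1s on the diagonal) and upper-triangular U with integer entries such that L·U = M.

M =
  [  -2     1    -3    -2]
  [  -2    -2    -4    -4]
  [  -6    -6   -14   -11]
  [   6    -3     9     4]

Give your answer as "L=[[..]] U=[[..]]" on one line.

  R1 -= 1·R0 → [0,-3,-1,-2]
  R2 -= 3·R0 → [0,-9,-5,-5]
  R3 -= -3·R0 → [0,0,0,-2]
  R2 -= 3·R1 → [0,0,-2,1]
  R3 -= 0·R1 → [0,0,0,-2]
  R3 -= 0·R2 → [0,0,0,-2]

L=[[1,0,0,0],[1,1,0,0],[3,3,1,0],[-3,0,0,1]] U=[[-2,1,-3,-2],[0,-3,-1,-2],[0,0,-2,1],[0,0,0,-2]]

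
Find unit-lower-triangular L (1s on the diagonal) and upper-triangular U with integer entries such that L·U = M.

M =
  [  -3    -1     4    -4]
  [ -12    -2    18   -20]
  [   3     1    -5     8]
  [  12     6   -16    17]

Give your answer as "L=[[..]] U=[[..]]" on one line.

L=[[1,0,0,0],[4,1,0,0],[-1,0,1,0],[-4,1,2,1]] U=[[-3,-1,4,-4],[0,2,2,-4],[0,0,-1,4],[0,0,0,-3]]

  R1 -= 4·R0 → [0,2,2,-4]
  R2 -= -1·R0 → [0,0,-1,4]
  R3 -= -4·R0 → [0,2,0,1]
  R2 -= 0·R1 → [0,0,-1,4]
  R3 -= 1·R1 → [0,0,-2,5]
  R3 -= 2·R2 → [0,0,0,-3]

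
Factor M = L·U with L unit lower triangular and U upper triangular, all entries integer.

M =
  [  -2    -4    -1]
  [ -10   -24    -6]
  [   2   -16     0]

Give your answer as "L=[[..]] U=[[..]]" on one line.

L=[[1,0,0],[5,1,0],[-1,5,1]] U=[[-2,-4,-1],[0,-4,-1],[0,0,4]]

  row1 -= 5·row0 → [0,-4,-1]
  row2 -= -1·row0 → [0,-20,-1]
  row2 -= 5·row1 → [0,0,4]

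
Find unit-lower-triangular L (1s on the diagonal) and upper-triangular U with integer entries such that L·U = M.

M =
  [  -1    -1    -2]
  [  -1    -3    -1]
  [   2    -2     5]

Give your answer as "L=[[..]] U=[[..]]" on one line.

L=[[1,0,0],[1,1,0],[-2,2,1]] U=[[-1,-1,-2],[0,-2,1],[0,0,-1]]

  r1 -= 1·r0 → [0,-2,1]
  r2 -= -2·r0 → [0,-4,1]
  r2 -= 2·r1 → [0,0,-1]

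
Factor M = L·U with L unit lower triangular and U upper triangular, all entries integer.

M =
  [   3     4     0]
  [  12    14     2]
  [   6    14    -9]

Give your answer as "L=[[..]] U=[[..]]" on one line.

  R1 -= 4·R0 → [0,-2,2]
  R2 -= 2·R0 → [0,6,-9]
  R2 -= -3·R1 → [0,0,-3]

L=[[1,0,0],[4,1,0],[2,-3,1]] U=[[3,4,0],[0,-2,2],[0,0,-3]]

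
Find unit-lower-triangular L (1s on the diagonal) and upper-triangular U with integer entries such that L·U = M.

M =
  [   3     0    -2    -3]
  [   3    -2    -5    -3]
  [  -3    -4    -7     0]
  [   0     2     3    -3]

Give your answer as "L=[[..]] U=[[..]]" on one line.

L=[[1,0,0,0],[1,1,0,0],[-1,2,1,0],[0,-1,0,1]] U=[[3,0,-2,-3],[0,-2,-3,0],[0,0,-3,-3],[0,0,0,-3]]

  R1 -= 1·R0 → [0,-2,-3,0]
  R2 -= -1·R0 → [0,-4,-9,-3]
  R3 -= 0·R0 → [0,2,3,-3]
  R2 -= 2·R1 → [0,0,-3,-3]
  R3 -= -1·R1 → [0,0,0,-3]
  R3 -= 0·R2 → [0,0,0,-3]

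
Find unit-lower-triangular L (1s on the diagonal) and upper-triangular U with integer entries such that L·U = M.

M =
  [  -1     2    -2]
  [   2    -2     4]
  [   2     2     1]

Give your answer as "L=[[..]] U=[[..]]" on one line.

L=[[1,0,0],[-2,1,0],[-2,3,1]] U=[[-1,2,-2],[0,2,0],[0,0,-3]]

  R1 -= -2·R0 → [0,2,0]
  R2 -= -2·R0 → [0,6,-3]
  R2 -= 3·R1 → [0,0,-3]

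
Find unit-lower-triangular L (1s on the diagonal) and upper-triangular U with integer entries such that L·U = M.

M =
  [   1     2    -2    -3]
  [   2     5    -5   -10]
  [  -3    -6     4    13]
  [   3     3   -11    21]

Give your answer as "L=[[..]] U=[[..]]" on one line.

  row1 -= 2·row0 → [0,1,-1,-4]
  row2 -= -3·row0 → [0,0,-2,4]
  row3 -= 3·row0 → [0,-3,-5,30]
  row2 -= 0·row1 → [0,0,-2,4]
  row3 -= -3·row1 → [0,0,-8,18]
  row3 -= 4·row2 → [0,0,0,2]

L=[[1,0,0,0],[2,1,0,0],[-3,0,1,0],[3,-3,4,1]] U=[[1,2,-2,-3],[0,1,-1,-4],[0,0,-2,4],[0,0,0,2]]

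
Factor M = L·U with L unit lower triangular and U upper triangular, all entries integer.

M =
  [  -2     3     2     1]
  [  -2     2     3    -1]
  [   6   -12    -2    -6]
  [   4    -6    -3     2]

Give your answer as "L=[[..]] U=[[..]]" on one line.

L=[[1,0,0,0],[1,1,0,0],[-3,3,1,0],[-2,0,1,1]] U=[[-2,3,2,1],[0,-1,1,-2],[0,0,1,3],[0,0,0,1]]

  r1 -= 1·r0 → [0,-1,1,-2]
  r2 -= -3·r0 → [0,-3,4,-3]
  r3 -= -2·r0 → [0,0,1,4]
  r2 -= 3·r1 → [0,0,1,3]
  r3 -= 0·r1 → [0,0,1,4]
  r3 -= 1·r2 → [0,0,0,1]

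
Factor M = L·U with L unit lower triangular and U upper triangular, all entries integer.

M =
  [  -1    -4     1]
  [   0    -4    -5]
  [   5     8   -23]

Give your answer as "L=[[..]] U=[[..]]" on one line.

L=[[1,0,0],[0,1,0],[-5,3,1]] U=[[-1,-4,1],[0,-4,-5],[0,0,-3]]

  r1 -= 0·r0 → [0,-4,-5]
  r2 -= -5·r0 → [0,-12,-18]
  r2 -= 3·r1 → [0,0,-3]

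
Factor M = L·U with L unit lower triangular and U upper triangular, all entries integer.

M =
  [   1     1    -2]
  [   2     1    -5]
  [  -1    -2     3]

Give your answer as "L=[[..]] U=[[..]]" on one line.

L=[[1,0,0],[2,1,0],[-1,1,1]] U=[[1,1,-2],[0,-1,-1],[0,0,2]]

  r1 -= 2·r0 → [0,-1,-1]
  r2 -= -1·r0 → [0,-1,1]
  r2 -= 1·r1 → [0,0,2]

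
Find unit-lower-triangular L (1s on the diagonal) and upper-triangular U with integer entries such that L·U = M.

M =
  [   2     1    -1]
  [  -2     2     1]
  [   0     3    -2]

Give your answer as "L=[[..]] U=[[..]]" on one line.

L=[[1,0,0],[-1,1,0],[0,1,1]] U=[[2,1,-1],[0,3,0],[0,0,-2]]

  row1 -= -1·row0 → [0,3,0]
  row2 -= 0·row0 → [0,3,-2]
  row2 -= 1·row1 → [0,0,-2]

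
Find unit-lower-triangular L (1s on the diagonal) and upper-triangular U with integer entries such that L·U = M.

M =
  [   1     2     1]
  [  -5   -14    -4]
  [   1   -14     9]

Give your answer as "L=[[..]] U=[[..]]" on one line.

  r1 -= -5·r0 → [0,-4,1]
  r2 -= 1·r0 → [0,-16,8]
  r2 -= 4·r1 → [0,0,4]

L=[[1,0,0],[-5,1,0],[1,4,1]] U=[[1,2,1],[0,-4,1],[0,0,4]]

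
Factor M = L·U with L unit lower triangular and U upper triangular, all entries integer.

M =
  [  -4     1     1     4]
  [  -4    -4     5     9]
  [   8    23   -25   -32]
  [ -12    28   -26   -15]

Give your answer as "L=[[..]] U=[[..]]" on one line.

  row1 -= 1·row0 → [0,-5,4,5]
  row2 -= -2·row0 → [0,25,-23,-24]
  row3 -= 3·row0 → [0,25,-29,-27]
  row2 -= -5·row1 → [0,0,-3,1]
  row3 -= -5·row1 → [0,0,-9,-2]
  row3 -= 3·row2 → [0,0,0,-5]

L=[[1,0,0,0],[1,1,0,0],[-2,-5,1,0],[3,-5,3,1]] U=[[-4,1,1,4],[0,-5,4,5],[0,0,-3,1],[0,0,0,-5]]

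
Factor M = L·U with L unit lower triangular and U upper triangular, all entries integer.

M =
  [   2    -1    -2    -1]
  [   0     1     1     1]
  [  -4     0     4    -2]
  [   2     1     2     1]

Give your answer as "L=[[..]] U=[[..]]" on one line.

L=[[1,0,0,0],[0,1,0,0],[-2,-2,1,0],[1,2,1,1]] U=[[2,-1,-2,-1],[0,1,1,1],[0,0,2,-2],[0,0,0,2]]

  R1 -= 0·R0 → [0,1,1,1]
  R2 -= -2·R0 → [0,-2,0,-4]
  R3 -= 1·R0 → [0,2,4,2]
  R2 -= -2·R1 → [0,0,2,-2]
  R3 -= 2·R1 → [0,0,2,0]
  R3 -= 1·R2 → [0,0,0,2]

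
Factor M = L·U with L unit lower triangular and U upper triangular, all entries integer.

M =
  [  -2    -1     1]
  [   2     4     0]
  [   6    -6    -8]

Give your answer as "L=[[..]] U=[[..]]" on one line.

  R1 -= -1·R0 → [0,3,1]
  R2 -= -3·R0 → [0,-9,-5]
  R2 -= -3·R1 → [0,0,-2]

L=[[1,0,0],[-1,1,0],[-3,-3,1]] U=[[-2,-1,1],[0,3,1],[0,0,-2]]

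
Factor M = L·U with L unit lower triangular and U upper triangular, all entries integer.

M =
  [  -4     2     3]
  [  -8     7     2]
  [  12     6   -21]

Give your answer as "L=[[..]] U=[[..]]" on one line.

  row1 -= 2·row0 → [0,3,-4]
  row2 -= -3·row0 → [0,12,-12]
  row2 -= 4·row1 → [0,0,4]

L=[[1,0,0],[2,1,0],[-3,4,1]] U=[[-4,2,3],[0,3,-4],[0,0,4]]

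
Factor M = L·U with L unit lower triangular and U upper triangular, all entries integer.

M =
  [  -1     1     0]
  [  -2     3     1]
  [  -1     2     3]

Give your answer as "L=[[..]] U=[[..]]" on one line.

L=[[1,0,0],[2,1,0],[1,1,1]] U=[[-1,1,0],[0,1,1],[0,0,2]]

  r1 -= 2·r0 → [0,1,1]
  r2 -= 1·r0 → [0,1,3]
  r2 -= 1·r1 → [0,0,2]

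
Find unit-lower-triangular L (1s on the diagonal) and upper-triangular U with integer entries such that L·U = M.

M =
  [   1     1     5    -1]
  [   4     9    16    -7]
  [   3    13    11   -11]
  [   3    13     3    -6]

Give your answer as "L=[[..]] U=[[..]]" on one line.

  row1 -= 4·row0 → [0,5,-4,-3]
  row2 -= 3·row0 → [0,10,-4,-8]
  row3 -= 3·row0 → [0,10,-12,-3]
  row2 -= 2·row1 → [0,0,4,-2]
  row3 -= 2·row1 → [0,0,-4,3]
  row3 -= -1·row2 → [0,0,0,1]

L=[[1,0,0,0],[4,1,0,0],[3,2,1,0],[3,2,-1,1]] U=[[1,1,5,-1],[0,5,-4,-3],[0,0,4,-2],[0,0,0,1]]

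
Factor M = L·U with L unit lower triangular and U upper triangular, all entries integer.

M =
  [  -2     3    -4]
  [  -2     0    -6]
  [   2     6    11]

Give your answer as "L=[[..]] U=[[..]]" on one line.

  row1 -= 1·row0 → [0,-3,-2]
  row2 -= -1·row0 → [0,9,7]
  row2 -= -3·row1 → [0,0,1]

L=[[1,0,0],[1,1,0],[-1,-3,1]] U=[[-2,3,-4],[0,-3,-2],[0,0,1]]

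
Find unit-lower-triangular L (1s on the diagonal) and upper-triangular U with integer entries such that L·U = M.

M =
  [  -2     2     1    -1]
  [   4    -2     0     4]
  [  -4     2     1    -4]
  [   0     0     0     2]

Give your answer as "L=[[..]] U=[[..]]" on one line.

L=[[1,0,0,0],[-2,1,0,0],[2,-1,1,0],[0,0,0,1]] U=[[-2,2,1,-1],[0,2,2,2],[0,0,1,0],[0,0,0,2]]

  row1 -= -2·row0 → [0,2,2,2]
  row2 -= 2·row0 → [0,-2,-1,-2]
  row3 -= 0·row0 → [0,0,0,2]
  row2 -= -1·row1 → [0,0,1,0]
  row3 -= 0·row1 → [0,0,0,2]
  row3 -= 0·row2 → [0,0,0,2]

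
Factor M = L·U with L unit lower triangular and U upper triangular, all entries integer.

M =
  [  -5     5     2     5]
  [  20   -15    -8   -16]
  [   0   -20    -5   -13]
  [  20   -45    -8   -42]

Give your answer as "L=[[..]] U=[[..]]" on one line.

L=[[1,0,0,0],[-4,1,0,0],[0,-4,1,0],[-4,-5,0,1]] U=[[-5,5,2,5],[0,5,0,4],[0,0,-5,3],[0,0,0,-2]]

  row1 -= -4·row0 → [0,5,0,4]
  row2 -= 0·row0 → [0,-20,-5,-13]
  row3 -= -4·row0 → [0,-25,0,-22]
  row2 -= -4·row1 → [0,0,-5,3]
  row3 -= -5·row1 → [0,0,0,-2]
  row3 -= 0·row2 → [0,0,0,-2]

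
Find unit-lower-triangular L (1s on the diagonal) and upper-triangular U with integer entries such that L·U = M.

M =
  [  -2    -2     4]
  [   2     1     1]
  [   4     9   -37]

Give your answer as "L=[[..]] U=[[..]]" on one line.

  row1 -= -1·row0 → [0,-1,5]
  row2 -= -2·row0 → [0,5,-29]
  row2 -= -5·row1 → [0,0,-4]

L=[[1,0,0],[-1,1,0],[-2,-5,1]] U=[[-2,-2,4],[0,-1,5],[0,0,-4]]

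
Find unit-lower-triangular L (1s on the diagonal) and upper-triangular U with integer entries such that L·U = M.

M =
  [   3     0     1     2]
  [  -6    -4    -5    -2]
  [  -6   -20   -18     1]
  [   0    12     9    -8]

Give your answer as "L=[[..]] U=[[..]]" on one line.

L=[[1,0,0,0],[-2,1,0,0],[-2,5,1,0],[0,-3,0,1]] U=[[3,0,1,2],[0,-4,-3,2],[0,0,-1,-5],[0,0,0,-2]]

  r1 -= -2·r0 → [0,-4,-3,2]
  r2 -= -2·r0 → [0,-20,-16,5]
  r3 -= 0·r0 → [0,12,9,-8]
  r2 -= 5·r1 → [0,0,-1,-5]
  r3 -= -3·r1 → [0,0,0,-2]
  r3 -= 0·r2 → [0,0,0,-2]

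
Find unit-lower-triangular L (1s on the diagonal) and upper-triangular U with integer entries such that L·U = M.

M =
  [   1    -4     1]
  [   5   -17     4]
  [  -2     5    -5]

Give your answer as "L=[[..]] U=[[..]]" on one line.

  r1 -= 5·r0 → [0,3,-1]
  r2 -= -2·r0 → [0,-3,-3]
  r2 -= -1·r1 → [0,0,-4]

L=[[1,0,0],[5,1,0],[-2,-1,1]] U=[[1,-4,1],[0,3,-1],[0,0,-4]]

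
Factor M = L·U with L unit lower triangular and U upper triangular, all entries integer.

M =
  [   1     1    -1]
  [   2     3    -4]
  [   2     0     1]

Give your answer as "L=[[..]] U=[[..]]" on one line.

L=[[1,0,0],[2,1,0],[2,-2,1]] U=[[1,1,-1],[0,1,-2],[0,0,-1]]

  r1 -= 2·r0 → [0,1,-2]
  r2 -= 2·r0 → [0,-2,3]
  r2 -= -2·r1 → [0,0,-1]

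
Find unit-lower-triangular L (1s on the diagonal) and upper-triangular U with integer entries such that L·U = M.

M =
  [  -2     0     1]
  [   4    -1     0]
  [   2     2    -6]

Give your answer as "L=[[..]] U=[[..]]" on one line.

L=[[1,0,0],[-2,1,0],[-1,-2,1]] U=[[-2,0,1],[0,-1,2],[0,0,-1]]

  r1 -= -2·r0 → [0,-1,2]
  r2 -= -1·r0 → [0,2,-5]
  r2 -= -2·r1 → [0,0,-1]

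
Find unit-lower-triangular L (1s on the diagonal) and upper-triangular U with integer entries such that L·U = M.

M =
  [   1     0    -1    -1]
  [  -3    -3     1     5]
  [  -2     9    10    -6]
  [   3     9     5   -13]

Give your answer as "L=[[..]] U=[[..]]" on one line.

  R1 -= -3·R0 → [0,-3,-2,2]
  R2 -= -2·R0 → [0,9,8,-8]
  R3 -= 3·R0 → [0,9,8,-10]
  R2 -= -3·R1 → [0,0,2,-2]
  R3 -= -3·R1 → [0,0,2,-4]
  R3 -= 1·R2 → [0,0,0,-2]

L=[[1,0,0,0],[-3,1,0,0],[-2,-3,1,0],[3,-3,1,1]] U=[[1,0,-1,-1],[0,-3,-2,2],[0,0,2,-2],[0,0,0,-2]]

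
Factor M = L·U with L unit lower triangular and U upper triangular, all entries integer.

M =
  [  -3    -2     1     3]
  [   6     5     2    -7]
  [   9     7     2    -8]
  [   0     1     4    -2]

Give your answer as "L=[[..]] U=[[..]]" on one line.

  r1 -= -2·r0 → [0,1,4,-1]
  r2 -= -3·r0 → [0,1,5,1]
  r3 -= 0·r0 → [0,1,4,-2]
  r2 -= 1·r1 → [0,0,1,2]
  r3 -= 1·r1 → [0,0,0,-1]
  r3 -= 0·r2 → [0,0,0,-1]

L=[[1,0,0,0],[-2,1,0,0],[-3,1,1,0],[0,1,0,1]] U=[[-3,-2,1,3],[0,1,4,-1],[0,0,1,2],[0,0,0,-1]]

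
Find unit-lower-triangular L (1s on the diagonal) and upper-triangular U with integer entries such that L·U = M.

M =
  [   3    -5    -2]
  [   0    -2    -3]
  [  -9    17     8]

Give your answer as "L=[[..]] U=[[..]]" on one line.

L=[[1,0,0],[0,1,0],[-3,-1,1]] U=[[3,-5,-2],[0,-2,-3],[0,0,-1]]

  row1 -= 0·row0 → [0,-2,-3]
  row2 -= -3·row0 → [0,2,2]
  row2 -= -1·row1 → [0,0,-1]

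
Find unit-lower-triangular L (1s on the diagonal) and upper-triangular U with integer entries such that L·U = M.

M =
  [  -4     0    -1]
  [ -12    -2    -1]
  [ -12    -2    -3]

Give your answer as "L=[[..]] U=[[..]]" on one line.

  R1 -= 3·R0 → [0,-2,2]
  R2 -= 3·R0 → [0,-2,0]
  R2 -= 1·R1 → [0,0,-2]

L=[[1,0,0],[3,1,0],[3,1,1]] U=[[-4,0,-1],[0,-2,2],[0,0,-2]]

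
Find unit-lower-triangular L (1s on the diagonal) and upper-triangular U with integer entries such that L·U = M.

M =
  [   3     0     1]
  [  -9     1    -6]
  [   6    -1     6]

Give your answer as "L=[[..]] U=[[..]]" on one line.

  R1 -= -3·R0 → [0,1,-3]
  R2 -= 2·R0 → [0,-1,4]
  R2 -= -1·R1 → [0,0,1]

L=[[1,0,0],[-3,1,0],[2,-1,1]] U=[[3,0,1],[0,1,-3],[0,0,1]]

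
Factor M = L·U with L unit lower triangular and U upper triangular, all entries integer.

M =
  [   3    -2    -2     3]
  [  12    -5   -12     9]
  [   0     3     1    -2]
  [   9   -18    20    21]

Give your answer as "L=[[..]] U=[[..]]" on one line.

  R1 -= 4·R0 → [0,3,-4,-3]
  R2 -= 0·R0 → [0,3,1,-2]
  R3 -= 3·R0 → [0,-12,26,12]
  R2 -= 1·R1 → [0,0,5,1]
  R3 -= -4·R1 → [0,0,10,0]
  R3 -= 2·R2 → [0,0,0,-2]

L=[[1,0,0,0],[4,1,0,0],[0,1,1,0],[3,-4,2,1]] U=[[3,-2,-2,3],[0,3,-4,-3],[0,0,5,1],[0,0,0,-2]]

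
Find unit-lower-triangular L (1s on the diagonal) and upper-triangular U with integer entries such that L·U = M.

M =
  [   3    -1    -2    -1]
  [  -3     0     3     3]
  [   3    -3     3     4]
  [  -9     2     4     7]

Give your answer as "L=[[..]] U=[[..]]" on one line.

  R1 -= -1·R0 → [0,-1,1,2]
  R2 -= 1·R0 → [0,-2,5,5]
  R3 -= -3·R0 → [0,-1,-2,4]
  R2 -= 2·R1 → [0,0,3,1]
  R3 -= 1·R1 → [0,0,-3,2]
  R3 -= -1·R2 → [0,0,0,3]

L=[[1,0,0,0],[-1,1,0,0],[1,2,1,0],[-3,1,-1,1]] U=[[3,-1,-2,-1],[0,-1,1,2],[0,0,3,1],[0,0,0,3]]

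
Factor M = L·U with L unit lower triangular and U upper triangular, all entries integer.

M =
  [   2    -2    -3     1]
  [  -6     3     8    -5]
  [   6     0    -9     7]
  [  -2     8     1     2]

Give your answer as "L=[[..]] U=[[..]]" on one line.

L=[[1,0,0,0],[-3,1,0,0],[3,-2,1,0],[-1,-2,2,1]] U=[[2,-2,-3,1],[0,-3,-1,-2],[0,0,-2,0],[0,0,0,-1]]

  R1 -= -3·R0 → [0,-3,-1,-2]
  R2 -= 3·R0 → [0,6,0,4]
  R3 -= -1·R0 → [0,6,-2,3]
  R2 -= -2·R1 → [0,0,-2,0]
  R3 -= -2·R1 → [0,0,-4,-1]
  R3 -= 2·R2 → [0,0,0,-1]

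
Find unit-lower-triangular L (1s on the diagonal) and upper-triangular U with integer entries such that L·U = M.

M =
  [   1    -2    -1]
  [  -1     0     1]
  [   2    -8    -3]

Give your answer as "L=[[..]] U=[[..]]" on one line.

  row1 -= -1·row0 → [0,-2,0]
  row2 -= 2·row0 → [0,-4,-1]
  row2 -= 2·row1 → [0,0,-1]

L=[[1,0,0],[-1,1,0],[2,2,1]] U=[[1,-2,-1],[0,-2,0],[0,0,-1]]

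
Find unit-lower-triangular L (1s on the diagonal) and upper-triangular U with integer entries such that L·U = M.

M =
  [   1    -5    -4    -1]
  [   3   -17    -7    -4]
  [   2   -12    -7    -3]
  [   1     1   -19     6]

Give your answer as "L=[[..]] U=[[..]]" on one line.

  R1 -= 3·R0 → [0,-2,5,-1]
  R2 -= 2·R0 → [0,-2,1,-1]
  R3 -= 1·R0 → [0,6,-15,7]
  R2 -= 1·R1 → [0,0,-4,0]
  R3 -= -3·R1 → [0,0,0,4]
  R3 -= 0·R2 → [0,0,0,4]

L=[[1,0,0,0],[3,1,0,0],[2,1,1,0],[1,-3,0,1]] U=[[1,-5,-4,-1],[0,-2,5,-1],[0,0,-4,0],[0,0,0,4]]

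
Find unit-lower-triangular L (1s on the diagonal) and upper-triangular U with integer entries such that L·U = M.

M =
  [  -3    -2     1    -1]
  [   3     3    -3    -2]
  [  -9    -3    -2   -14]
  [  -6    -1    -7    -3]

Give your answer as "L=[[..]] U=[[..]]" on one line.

  r1 -= -1·r0 → [0,1,-2,-3]
  r2 -= 3·r0 → [0,3,-5,-11]
  r3 -= 2·r0 → [0,3,-9,-1]
  r2 -= 3·r1 → [0,0,1,-2]
  r3 -= 3·r1 → [0,0,-3,8]
  r3 -= -3·r2 → [0,0,0,2]

L=[[1,0,0,0],[-1,1,0,0],[3,3,1,0],[2,3,-3,1]] U=[[-3,-2,1,-1],[0,1,-2,-3],[0,0,1,-2],[0,0,0,2]]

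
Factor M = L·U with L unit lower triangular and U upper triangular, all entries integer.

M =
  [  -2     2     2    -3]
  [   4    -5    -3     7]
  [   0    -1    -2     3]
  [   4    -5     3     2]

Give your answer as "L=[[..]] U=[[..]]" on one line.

L=[[1,0,0,0],[-2,1,0,0],[0,1,1,0],[-2,1,-2,1]] U=[[-2,2,2,-3],[0,-1,1,1],[0,0,-3,2],[0,0,0,-1]]

  R1 -= -2·R0 → [0,-1,1,1]
  R2 -= 0·R0 → [0,-1,-2,3]
  R3 -= -2·R0 → [0,-1,7,-4]
  R2 -= 1·R1 → [0,0,-3,2]
  R3 -= 1·R1 → [0,0,6,-5]
  R3 -= -2·R2 → [0,0,0,-1]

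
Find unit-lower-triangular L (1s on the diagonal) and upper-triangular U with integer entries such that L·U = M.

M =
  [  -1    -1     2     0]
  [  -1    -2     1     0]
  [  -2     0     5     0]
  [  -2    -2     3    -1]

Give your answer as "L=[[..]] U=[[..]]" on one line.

L=[[1,0,0,0],[1,1,0,0],[2,-2,1,0],[2,0,1,1]] U=[[-1,-1,2,0],[0,-1,-1,0],[0,0,-1,0],[0,0,0,-1]]

  row1 -= 1·row0 → [0,-1,-1,0]
  row2 -= 2·row0 → [0,2,1,0]
  row3 -= 2·row0 → [0,0,-1,-1]
  row2 -= -2·row1 → [0,0,-1,0]
  row3 -= 0·row1 → [0,0,-1,-1]
  row3 -= 1·row2 → [0,0,0,-1]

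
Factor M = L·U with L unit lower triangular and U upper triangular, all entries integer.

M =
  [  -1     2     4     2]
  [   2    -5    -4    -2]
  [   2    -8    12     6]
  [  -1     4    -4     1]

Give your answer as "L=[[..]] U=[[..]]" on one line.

L=[[1,0,0,0],[-2,1,0,0],[-2,4,1,0],[1,-2,0,1]] U=[[-1,2,4,2],[0,-1,4,2],[0,0,4,2],[0,0,0,3]]

  row1 -= -2·row0 → [0,-1,4,2]
  row2 -= -2·row0 → [0,-4,20,10]
  row3 -= 1·row0 → [0,2,-8,-1]
  row2 -= 4·row1 → [0,0,4,2]
  row3 -= -2·row1 → [0,0,0,3]
  row3 -= 0·row2 → [0,0,0,3]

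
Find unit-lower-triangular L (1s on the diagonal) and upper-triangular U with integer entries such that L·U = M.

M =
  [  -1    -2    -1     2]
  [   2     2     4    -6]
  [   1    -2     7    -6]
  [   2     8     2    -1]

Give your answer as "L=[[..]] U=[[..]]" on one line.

  row1 -= -2·row0 → [0,-2,2,-2]
  row2 -= -1·row0 → [0,-4,6,-4]
  row3 -= -2·row0 → [0,4,0,3]
  row2 -= 2·row1 → [0,0,2,0]
  row3 -= -2·row1 → [0,0,4,-1]
  row3 -= 2·row2 → [0,0,0,-1]

L=[[1,0,0,0],[-2,1,0,0],[-1,2,1,0],[-2,-2,2,1]] U=[[-1,-2,-1,2],[0,-2,2,-2],[0,0,2,0],[0,0,0,-1]]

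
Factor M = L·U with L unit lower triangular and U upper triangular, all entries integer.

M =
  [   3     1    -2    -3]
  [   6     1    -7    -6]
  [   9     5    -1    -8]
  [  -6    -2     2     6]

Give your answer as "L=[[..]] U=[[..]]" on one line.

L=[[1,0,0,0],[2,1,0,0],[3,-2,1,0],[-2,0,2,1]] U=[[3,1,-2,-3],[0,-1,-3,0],[0,0,-1,1],[0,0,0,-2]]

  r1 -= 2·r0 → [0,-1,-3,0]
  r2 -= 3·r0 → [0,2,5,1]
  r3 -= -2·r0 → [0,0,-2,0]
  r2 -= -2·r1 → [0,0,-1,1]
  r3 -= 0·r1 → [0,0,-2,0]
  r3 -= 2·r2 → [0,0,0,-2]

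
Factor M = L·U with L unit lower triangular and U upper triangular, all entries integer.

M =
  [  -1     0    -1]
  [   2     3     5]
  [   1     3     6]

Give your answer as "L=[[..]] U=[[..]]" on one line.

  R1 -= -2·R0 → [0,3,3]
  R2 -= -1·R0 → [0,3,5]
  R2 -= 1·R1 → [0,0,2]

L=[[1,0,0],[-2,1,0],[-1,1,1]] U=[[-1,0,-1],[0,3,3],[0,0,2]]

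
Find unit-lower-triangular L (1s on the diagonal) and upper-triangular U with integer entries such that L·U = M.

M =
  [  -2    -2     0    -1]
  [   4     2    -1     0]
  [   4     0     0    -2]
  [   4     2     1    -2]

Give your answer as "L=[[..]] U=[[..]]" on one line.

  row1 -= -2·row0 → [0,-2,-1,-2]
  row2 -= -2·row0 → [0,-4,0,-4]
  row3 -= -2·row0 → [0,-2,1,-4]
  row2 -= 2·row1 → [0,0,2,0]
  row3 -= 1·row1 → [0,0,2,-2]
  row3 -= 1·row2 → [0,0,0,-2]

L=[[1,0,0,0],[-2,1,0,0],[-2,2,1,0],[-2,1,1,1]] U=[[-2,-2,0,-1],[0,-2,-1,-2],[0,0,2,0],[0,0,0,-2]]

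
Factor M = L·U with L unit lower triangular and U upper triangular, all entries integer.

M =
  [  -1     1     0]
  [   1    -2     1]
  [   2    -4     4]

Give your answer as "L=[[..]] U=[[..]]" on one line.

L=[[1,0,0],[-1,1,0],[-2,2,1]] U=[[-1,1,0],[0,-1,1],[0,0,2]]

  r1 -= -1·r0 → [0,-1,1]
  r2 -= -2·r0 → [0,-2,4]
  r2 -= 2·r1 → [0,0,2]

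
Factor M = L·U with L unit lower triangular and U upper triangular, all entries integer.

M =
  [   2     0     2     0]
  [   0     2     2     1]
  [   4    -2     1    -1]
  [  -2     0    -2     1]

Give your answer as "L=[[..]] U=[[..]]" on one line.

L=[[1,0,0,0],[0,1,0,0],[2,-1,1,0],[-1,0,0,1]] U=[[2,0,2,0],[0,2,2,1],[0,0,-1,0],[0,0,0,1]]

  R1 -= 0·R0 → [0,2,2,1]
  R2 -= 2·R0 → [0,-2,-3,-1]
  R3 -= -1·R0 → [0,0,0,1]
  R2 -= -1·R1 → [0,0,-1,0]
  R3 -= 0·R1 → [0,0,0,1]
  R3 -= 0·R2 → [0,0,0,1]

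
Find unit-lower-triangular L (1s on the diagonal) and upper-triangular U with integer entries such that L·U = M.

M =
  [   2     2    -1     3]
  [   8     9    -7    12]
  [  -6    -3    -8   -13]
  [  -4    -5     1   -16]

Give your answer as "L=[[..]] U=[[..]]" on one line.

  row1 -= 4·row0 → [0,1,-3,0]
  row2 -= -3·row0 → [0,3,-11,-4]
  row3 -= -2·row0 → [0,-1,-1,-10]
  row2 -= 3·row1 → [0,0,-2,-4]
  row3 -= -1·row1 → [0,0,-4,-10]
  row3 -= 2·row2 → [0,0,0,-2]

L=[[1,0,0,0],[4,1,0,0],[-3,3,1,0],[-2,-1,2,1]] U=[[2,2,-1,3],[0,1,-3,0],[0,0,-2,-4],[0,0,0,-2]]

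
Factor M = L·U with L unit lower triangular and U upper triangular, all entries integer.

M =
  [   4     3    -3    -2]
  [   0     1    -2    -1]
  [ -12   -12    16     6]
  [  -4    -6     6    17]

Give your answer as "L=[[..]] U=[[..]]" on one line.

  row1 -= 0·row0 → [0,1,-2,-1]
  row2 -= -3·row0 → [0,-3,7,0]
  row3 -= -1·row0 → [0,-3,3,15]
  row2 -= -3·row1 → [0,0,1,-3]
  row3 -= -3·row1 → [0,0,-3,12]
  row3 -= -3·row2 → [0,0,0,3]

L=[[1,0,0,0],[0,1,0,0],[-3,-3,1,0],[-1,-3,-3,1]] U=[[4,3,-3,-2],[0,1,-2,-1],[0,0,1,-3],[0,0,0,3]]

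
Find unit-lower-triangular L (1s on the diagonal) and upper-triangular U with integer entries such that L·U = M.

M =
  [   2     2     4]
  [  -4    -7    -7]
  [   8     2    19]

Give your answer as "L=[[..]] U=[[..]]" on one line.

  R1 -= -2·R0 → [0,-3,1]
  R2 -= 4·R0 → [0,-6,3]
  R2 -= 2·R1 → [0,0,1]

L=[[1,0,0],[-2,1,0],[4,2,1]] U=[[2,2,4],[0,-3,1],[0,0,1]]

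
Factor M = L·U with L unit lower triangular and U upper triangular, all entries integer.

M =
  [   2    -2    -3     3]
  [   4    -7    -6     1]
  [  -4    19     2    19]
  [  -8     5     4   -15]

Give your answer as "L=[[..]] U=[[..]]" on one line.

  r1 -= 2·r0 → [0,-3,0,-5]
  r2 -= -2·r0 → [0,15,-4,25]
  r3 -= -4·r0 → [0,-3,-8,-3]
  r2 -= -5·r1 → [0,0,-4,0]
  r3 -= 1·r1 → [0,0,-8,2]
  r3 -= 2·r2 → [0,0,0,2]

L=[[1,0,0,0],[2,1,0,0],[-2,-5,1,0],[-4,1,2,1]] U=[[2,-2,-3,3],[0,-3,0,-5],[0,0,-4,0],[0,0,0,2]]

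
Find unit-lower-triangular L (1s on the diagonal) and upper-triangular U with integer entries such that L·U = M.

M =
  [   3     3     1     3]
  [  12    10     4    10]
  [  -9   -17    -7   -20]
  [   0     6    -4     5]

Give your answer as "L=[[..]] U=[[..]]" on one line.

L=[[1,0,0,0],[4,1,0,0],[-3,4,1,0],[0,-3,1,1]] U=[[3,3,1,3],[0,-2,0,-2],[0,0,-4,-3],[0,0,0,2]]

  R1 -= 4·R0 → [0,-2,0,-2]
  R2 -= -3·R0 → [0,-8,-4,-11]
  R3 -= 0·R0 → [0,6,-4,5]
  R2 -= 4·R1 → [0,0,-4,-3]
  R3 -= -3·R1 → [0,0,-4,-1]
  R3 -= 1·R2 → [0,0,0,2]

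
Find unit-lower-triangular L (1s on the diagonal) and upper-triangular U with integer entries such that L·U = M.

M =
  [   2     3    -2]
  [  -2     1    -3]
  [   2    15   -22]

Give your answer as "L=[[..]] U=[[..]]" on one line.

L=[[1,0,0],[-1,1,0],[1,3,1]] U=[[2,3,-2],[0,4,-5],[0,0,-5]]

  r1 -= -1·r0 → [0,4,-5]
  r2 -= 1·r0 → [0,12,-20]
  r2 -= 3·r1 → [0,0,-5]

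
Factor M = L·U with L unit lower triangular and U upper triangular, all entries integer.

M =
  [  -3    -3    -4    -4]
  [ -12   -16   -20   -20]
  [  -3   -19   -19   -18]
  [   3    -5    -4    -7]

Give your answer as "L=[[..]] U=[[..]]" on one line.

L=[[1,0,0,0],[4,1,0,0],[1,4,1,0],[-1,2,0,1]] U=[[-3,-3,-4,-4],[0,-4,-4,-4],[0,0,1,2],[0,0,0,-3]]

  R1 -= 4·R0 → [0,-4,-4,-4]
  R2 -= 1·R0 → [0,-16,-15,-14]
  R3 -= -1·R0 → [0,-8,-8,-11]
  R2 -= 4·R1 → [0,0,1,2]
  R3 -= 2·R1 → [0,0,0,-3]
  R3 -= 0·R2 → [0,0,0,-3]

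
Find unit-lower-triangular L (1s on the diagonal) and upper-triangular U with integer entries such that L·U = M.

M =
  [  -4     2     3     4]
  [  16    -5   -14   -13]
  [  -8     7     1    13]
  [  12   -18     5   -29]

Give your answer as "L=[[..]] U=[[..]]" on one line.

L=[[1,0,0,0],[-4,1,0,0],[2,1,1,0],[-3,-4,-2,1]] U=[[-4,2,3,4],[0,3,-2,3],[0,0,-3,2],[0,0,0,-1]]

  R1 -= -4·R0 → [0,3,-2,3]
  R2 -= 2·R0 → [0,3,-5,5]
  R3 -= -3·R0 → [0,-12,14,-17]
  R2 -= 1·R1 → [0,0,-3,2]
  R3 -= -4·R1 → [0,0,6,-5]
  R3 -= -2·R2 → [0,0,0,-1]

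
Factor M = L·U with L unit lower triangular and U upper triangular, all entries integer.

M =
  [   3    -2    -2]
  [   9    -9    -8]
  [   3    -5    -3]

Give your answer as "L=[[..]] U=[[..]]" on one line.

L=[[1,0,0],[3,1,0],[1,1,1]] U=[[3,-2,-2],[0,-3,-2],[0,0,1]]

  R1 -= 3·R0 → [0,-3,-2]
  R2 -= 1·R0 → [0,-3,-1]
  R2 -= 1·R1 → [0,0,1]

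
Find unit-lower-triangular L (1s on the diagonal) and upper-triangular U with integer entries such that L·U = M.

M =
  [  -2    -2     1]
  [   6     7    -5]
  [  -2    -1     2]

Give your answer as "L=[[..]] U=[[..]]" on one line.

  R1 -= -3·R0 → [0,1,-2]
  R2 -= 1·R0 → [0,1,1]
  R2 -= 1·R1 → [0,0,3]

L=[[1,0,0],[-3,1,0],[1,1,1]] U=[[-2,-2,1],[0,1,-2],[0,0,3]]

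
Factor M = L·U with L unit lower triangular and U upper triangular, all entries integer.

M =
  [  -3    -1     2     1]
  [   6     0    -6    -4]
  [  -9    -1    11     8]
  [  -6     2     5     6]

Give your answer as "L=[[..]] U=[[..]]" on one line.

  r1 -= -2·r0 → [0,-2,-2,-2]
  r2 -= 3·r0 → [0,2,5,5]
  r3 -= 2·r0 → [0,4,1,4]
  r2 -= -1·r1 → [0,0,3,3]
  r3 -= -2·r1 → [0,0,-3,0]
  r3 -= -1·r2 → [0,0,0,3]

L=[[1,0,0,0],[-2,1,0,0],[3,-1,1,0],[2,-2,-1,1]] U=[[-3,-1,2,1],[0,-2,-2,-2],[0,0,3,3],[0,0,0,3]]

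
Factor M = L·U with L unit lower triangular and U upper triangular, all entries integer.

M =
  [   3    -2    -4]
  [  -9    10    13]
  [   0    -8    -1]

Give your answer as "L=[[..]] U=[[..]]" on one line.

L=[[1,0,0],[-3,1,0],[0,-2,1]] U=[[3,-2,-4],[0,4,1],[0,0,1]]

  R1 -= -3·R0 → [0,4,1]
  R2 -= 0·R0 → [0,-8,-1]
  R2 -= -2·R1 → [0,0,1]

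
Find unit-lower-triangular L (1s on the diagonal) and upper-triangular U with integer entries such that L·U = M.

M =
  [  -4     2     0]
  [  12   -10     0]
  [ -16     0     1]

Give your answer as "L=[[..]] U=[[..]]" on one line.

  r1 -= -3·r0 → [0,-4,0]
  r2 -= 4·r0 → [0,-8,1]
  r2 -= 2·r1 → [0,0,1]

L=[[1,0,0],[-3,1,0],[4,2,1]] U=[[-4,2,0],[0,-4,0],[0,0,1]]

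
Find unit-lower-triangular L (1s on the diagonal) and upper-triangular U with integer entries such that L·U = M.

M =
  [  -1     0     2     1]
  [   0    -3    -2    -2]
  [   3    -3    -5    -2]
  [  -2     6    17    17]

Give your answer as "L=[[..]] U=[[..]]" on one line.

  r1 -= 0·r0 → [0,-3,-2,-2]
  r2 -= -3·r0 → [0,-3,1,1]
  r3 -= 2·r0 → [0,6,13,15]
  r2 -= 1·r1 → [0,0,3,3]
  r3 -= -2·r1 → [0,0,9,11]
  r3 -= 3·r2 → [0,0,0,2]

L=[[1,0,0,0],[0,1,0,0],[-3,1,1,0],[2,-2,3,1]] U=[[-1,0,2,1],[0,-3,-2,-2],[0,0,3,3],[0,0,0,2]]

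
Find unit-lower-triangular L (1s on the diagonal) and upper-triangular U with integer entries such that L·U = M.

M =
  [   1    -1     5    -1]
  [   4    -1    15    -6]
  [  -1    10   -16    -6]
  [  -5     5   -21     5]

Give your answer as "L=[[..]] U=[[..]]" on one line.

  R1 -= 4·R0 → [0,3,-5,-2]
  R2 -= -1·R0 → [0,9,-11,-7]
  R3 -= -5·R0 → [0,0,4,0]
  R2 -= 3·R1 → [0,0,4,-1]
  R3 -= 0·R1 → [0,0,4,0]
  R3 -= 1·R2 → [0,0,0,1]

L=[[1,0,0,0],[4,1,0,0],[-1,3,1,0],[-5,0,1,1]] U=[[1,-1,5,-1],[0,3,-5,-2],[0,0,4,-1],[0,0,0,1]]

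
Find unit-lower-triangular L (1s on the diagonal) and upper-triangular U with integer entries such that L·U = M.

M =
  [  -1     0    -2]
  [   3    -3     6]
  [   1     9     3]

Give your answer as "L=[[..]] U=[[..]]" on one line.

  row1 -= -3·row0 → [0,-3,0]
  row2 -= -1·row0 → [0,9,1]
  row2 -= -3·row1 → [0,0,1]

L=[[1,0,0],[-3,1,0],[-1,-3,1]] U=[[-1,0,-2],[0,-3,0],[0,0,1]]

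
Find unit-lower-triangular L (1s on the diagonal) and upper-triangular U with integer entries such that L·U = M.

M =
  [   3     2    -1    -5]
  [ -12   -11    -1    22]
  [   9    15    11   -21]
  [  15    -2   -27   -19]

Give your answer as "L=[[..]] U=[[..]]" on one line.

L=[[1,0,0,0],[-4,1,0,0],[3,-3,1,0],[5,4,2,1]] U=[[3,2,-1,-5],[0,-3,-5,2],[0,0,-1,0],[0,0,0,-2]]

  R1 -= -4·R0 → [0,-3,-5,2]
  R2 -= 3·R0 → [0,9,14,-6]
  R3 -= 5·R0 → [0,-12,-22,6]
  R2 -= -3·R1 → [0,0,-1,0]
  R3 -= 4·R1 → [0,0,-2,-2]
  R3 -= 2·R2 → [0,0,0,-2]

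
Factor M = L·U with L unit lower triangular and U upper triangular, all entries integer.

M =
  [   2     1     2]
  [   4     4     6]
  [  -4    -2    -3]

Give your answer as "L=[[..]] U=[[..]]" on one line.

L=[[1,0,0],[2,1,0],[-2,0,1]] U=[[2,1,2],[0,2,2],[0,0,1]]

  R1 -= 2·R0 → [0,2,2]
  R2 -= -2·R0 → [0,0,1]
  R2 -= 0·R1 → [0,0,1]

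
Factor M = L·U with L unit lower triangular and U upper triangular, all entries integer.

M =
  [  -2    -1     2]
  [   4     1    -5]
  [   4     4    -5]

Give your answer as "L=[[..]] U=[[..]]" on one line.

L=[[1,0,0],[-2,1,0],[-2,-2,1]] U=[[-2,-1,2],[0,-1,-1],[0,0,-3]]

  r1 -= -2·r0 → [0,-1,-1]
  r2 -= -2·r0 → [0,2,-1]
  r2 -= -2·r1 → [0,0,-3]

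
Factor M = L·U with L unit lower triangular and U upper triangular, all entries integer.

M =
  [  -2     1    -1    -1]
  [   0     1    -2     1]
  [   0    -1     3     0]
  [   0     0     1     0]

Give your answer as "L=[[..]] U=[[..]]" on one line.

L=[[1,0,0,0],[0,1,0,0],[0,-1,1,0],[0,0,1,1]] U=[[-2,1,-1,-1],[0,1,-2,1],[0,0,1,1],[0,0,0,-1]]

  R1 -= 0·R0 → [0,1,-2,1]
  R2 -= 0·R0 → [0,-1,3,0]
  R3 -= 0·R0 → [0,0,1,0]
  R2 -= -1·R1 → [0,0,1,1]
  R3 -= 0·R1 → [0,0,1,0]
  R3 -= 1·R2 → [0,0,0,-1]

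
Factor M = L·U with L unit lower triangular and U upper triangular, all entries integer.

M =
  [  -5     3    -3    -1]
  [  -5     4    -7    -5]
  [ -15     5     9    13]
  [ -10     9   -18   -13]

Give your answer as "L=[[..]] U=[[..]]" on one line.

  R1 -= 1·R0 → [0,1,-4,-4]
  R2 -= 3·R0 → [0,-4,18,16]
  R3 -= 2·R0 → [0,3,-12,-11]
  R2 -= -4·R1 → [0,0,2,0]
  R3 -= 3·R1 → [0,0,0,1]
  R3 -= 0·R2 → [0,0,0,1]

L=[[1,0,0,0],[1,1,0,0],[3,-4,1,0],[2,3,0,1]] U=[[-5,3,-3,-1],[0,1,-4,-4],[0,0,2,0],[0,0,0,1]]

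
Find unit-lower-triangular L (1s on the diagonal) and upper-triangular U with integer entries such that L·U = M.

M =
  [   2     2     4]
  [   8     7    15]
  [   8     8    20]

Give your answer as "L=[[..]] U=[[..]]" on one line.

  R1 -= 4·R0 → [0,-1,-1]
  R2 -= 4·R0 → [0,0,4]
  R2 -= 0·R1 → [0,0,4]

L=[[1,0,0],[4,1,0],[4,0,1]] U=[[2,2,4],[0,-1,-1],[0,0,4]]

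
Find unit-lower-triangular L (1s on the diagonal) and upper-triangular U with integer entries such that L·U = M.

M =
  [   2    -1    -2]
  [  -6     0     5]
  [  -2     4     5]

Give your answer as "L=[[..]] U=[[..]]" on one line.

L=[[1,0,0],[-3,1,0],[-1,-1,1]] U=[[2,-1,-2],[0,-3,-1],[0,0,2]]

  r1 -= -3·r0 → [0,-3,-1]
  r2 -= -1·r0 → [0,3,3]
  r2 -= -1·r1 → [0,0,2]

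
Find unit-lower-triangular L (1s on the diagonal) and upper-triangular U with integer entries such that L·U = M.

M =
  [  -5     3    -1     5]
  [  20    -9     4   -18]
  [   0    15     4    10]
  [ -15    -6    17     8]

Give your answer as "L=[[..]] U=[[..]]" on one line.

L=[[1,0,0,0],[-4,1,0,0],[0,5,1,0],[3,-5,5,1]] U=[[-5,3,-1,5],[0,3,0,2],[0,0,4,0],[0,0,0,3]]

  R1 -= -4·R0 → [0,3,0,2]
  R2 -= 0·R0 → [0,15,4,10]
  R3 -= 3·R0 → [0,-15,20,-7]
  R2 -= 5·R1 → [0,0,4,0]
  R3 -= -5·R1 → [0,0,20,3]
  R3 -= 5·R2 → [0,0,0,3]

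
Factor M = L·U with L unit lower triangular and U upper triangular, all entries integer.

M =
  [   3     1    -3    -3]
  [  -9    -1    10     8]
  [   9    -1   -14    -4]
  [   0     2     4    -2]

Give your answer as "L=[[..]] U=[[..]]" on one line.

L=[[1,0,0,0],[-3,1,0,0],[3,-2,1,0],[0,1,-1,1]] U=[[3,1,-3,-3],[0,2,1,-1],[0,0,-3,3],[0,0,0,2]]

  row1 -= -3·row0 → [0,2,1,-1]
  row2 -= 3·row0 → [0,-4,-5,5]
  row3 -= 0·row0 → [0,2,4,-2]
  row2 -= -2·row1 → [0,0,-3,3]
  row3 -= 1·row1 → [0,0,3,-1]
  row3 -= -1·row2 → [0,0,0,2]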